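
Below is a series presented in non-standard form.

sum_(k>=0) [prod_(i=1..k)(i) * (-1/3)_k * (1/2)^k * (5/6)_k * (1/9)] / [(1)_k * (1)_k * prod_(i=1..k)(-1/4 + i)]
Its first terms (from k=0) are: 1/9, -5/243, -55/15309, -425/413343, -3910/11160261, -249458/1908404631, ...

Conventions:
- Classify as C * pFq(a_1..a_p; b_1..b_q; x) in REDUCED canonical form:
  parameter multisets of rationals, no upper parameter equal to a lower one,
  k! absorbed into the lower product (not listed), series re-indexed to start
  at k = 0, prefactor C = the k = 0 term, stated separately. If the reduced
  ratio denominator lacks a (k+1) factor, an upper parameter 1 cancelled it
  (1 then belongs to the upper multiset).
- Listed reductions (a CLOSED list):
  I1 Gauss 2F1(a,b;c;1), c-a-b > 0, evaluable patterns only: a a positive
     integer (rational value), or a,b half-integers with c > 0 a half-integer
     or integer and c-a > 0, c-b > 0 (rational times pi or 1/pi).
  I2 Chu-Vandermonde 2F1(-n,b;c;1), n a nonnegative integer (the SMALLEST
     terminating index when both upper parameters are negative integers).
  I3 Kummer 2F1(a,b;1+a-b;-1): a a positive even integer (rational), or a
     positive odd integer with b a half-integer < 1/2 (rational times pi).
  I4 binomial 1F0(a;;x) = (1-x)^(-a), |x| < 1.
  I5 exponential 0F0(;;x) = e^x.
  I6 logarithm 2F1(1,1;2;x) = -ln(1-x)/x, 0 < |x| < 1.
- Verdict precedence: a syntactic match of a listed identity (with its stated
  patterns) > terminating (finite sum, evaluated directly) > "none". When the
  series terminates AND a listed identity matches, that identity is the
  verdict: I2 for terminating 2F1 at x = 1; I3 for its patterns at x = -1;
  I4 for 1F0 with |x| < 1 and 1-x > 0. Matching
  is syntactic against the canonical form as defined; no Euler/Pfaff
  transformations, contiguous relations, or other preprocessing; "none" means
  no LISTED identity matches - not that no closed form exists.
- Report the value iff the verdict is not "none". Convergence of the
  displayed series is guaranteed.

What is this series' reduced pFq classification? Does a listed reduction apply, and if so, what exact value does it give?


Prefactor 1/9, argument 1/2: 2F1 with upper {-1/3, 5/6} over lower {3/4}. Verdict: none - at argument 1/2 the multisets {-1/3, 5/6} ; {3/4} match no listed identity.

Key step: from the first term 1/9: the running product (prefactor 1/9) telescopes to a rising factorial.
Adjacent-term ratio: r(k) = (1/2) * (k-1/3) (k+5/6) / [(k+3/4) (k+1)] ; factor over Q: parameters, x = (1/2), and C = 1/9.


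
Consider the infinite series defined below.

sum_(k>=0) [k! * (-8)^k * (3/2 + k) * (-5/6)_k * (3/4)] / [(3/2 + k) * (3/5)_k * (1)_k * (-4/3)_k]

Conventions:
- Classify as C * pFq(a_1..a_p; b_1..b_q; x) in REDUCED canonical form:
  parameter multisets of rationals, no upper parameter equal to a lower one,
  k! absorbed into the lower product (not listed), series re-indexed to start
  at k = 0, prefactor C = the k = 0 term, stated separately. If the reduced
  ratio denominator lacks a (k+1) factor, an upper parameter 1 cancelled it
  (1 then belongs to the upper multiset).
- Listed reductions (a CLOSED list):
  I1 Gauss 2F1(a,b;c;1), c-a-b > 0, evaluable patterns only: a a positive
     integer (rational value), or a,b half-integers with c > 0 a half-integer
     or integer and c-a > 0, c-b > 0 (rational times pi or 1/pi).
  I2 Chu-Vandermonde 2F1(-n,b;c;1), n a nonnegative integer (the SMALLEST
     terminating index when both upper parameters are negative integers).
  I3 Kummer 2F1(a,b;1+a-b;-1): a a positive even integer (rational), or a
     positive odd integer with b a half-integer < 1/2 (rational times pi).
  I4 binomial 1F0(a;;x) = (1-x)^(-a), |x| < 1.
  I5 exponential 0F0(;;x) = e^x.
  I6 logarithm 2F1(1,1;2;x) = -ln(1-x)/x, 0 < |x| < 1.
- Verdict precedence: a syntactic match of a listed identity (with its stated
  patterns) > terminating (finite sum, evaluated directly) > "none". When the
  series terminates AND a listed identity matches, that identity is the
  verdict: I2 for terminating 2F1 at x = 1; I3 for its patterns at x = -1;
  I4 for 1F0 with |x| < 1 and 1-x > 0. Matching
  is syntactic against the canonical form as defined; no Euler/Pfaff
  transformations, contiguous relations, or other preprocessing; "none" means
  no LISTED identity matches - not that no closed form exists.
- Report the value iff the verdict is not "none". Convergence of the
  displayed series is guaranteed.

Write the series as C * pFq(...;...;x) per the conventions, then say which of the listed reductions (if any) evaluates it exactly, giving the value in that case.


This is 3/4 * 2F2(-5/6, 1; -4/3, 3/5; -8) in reduced canonical form. Verdict: none. No listed pattern accepts 2F2(-5/6, 1; -4/3, 3/5; -8).

Structural cue: x = (-8) and the factorial ratio (C = 3/4) (k+a-1)!/(a-1)! is a rising factorial (a)_k.
Term ratio: r(k) = (-8) * (k-5/6) (k+1) / [(k-4/3) (k+3/5) (k+1)] ; factor over Q: parameters, x = (-8), and C = 3/4.


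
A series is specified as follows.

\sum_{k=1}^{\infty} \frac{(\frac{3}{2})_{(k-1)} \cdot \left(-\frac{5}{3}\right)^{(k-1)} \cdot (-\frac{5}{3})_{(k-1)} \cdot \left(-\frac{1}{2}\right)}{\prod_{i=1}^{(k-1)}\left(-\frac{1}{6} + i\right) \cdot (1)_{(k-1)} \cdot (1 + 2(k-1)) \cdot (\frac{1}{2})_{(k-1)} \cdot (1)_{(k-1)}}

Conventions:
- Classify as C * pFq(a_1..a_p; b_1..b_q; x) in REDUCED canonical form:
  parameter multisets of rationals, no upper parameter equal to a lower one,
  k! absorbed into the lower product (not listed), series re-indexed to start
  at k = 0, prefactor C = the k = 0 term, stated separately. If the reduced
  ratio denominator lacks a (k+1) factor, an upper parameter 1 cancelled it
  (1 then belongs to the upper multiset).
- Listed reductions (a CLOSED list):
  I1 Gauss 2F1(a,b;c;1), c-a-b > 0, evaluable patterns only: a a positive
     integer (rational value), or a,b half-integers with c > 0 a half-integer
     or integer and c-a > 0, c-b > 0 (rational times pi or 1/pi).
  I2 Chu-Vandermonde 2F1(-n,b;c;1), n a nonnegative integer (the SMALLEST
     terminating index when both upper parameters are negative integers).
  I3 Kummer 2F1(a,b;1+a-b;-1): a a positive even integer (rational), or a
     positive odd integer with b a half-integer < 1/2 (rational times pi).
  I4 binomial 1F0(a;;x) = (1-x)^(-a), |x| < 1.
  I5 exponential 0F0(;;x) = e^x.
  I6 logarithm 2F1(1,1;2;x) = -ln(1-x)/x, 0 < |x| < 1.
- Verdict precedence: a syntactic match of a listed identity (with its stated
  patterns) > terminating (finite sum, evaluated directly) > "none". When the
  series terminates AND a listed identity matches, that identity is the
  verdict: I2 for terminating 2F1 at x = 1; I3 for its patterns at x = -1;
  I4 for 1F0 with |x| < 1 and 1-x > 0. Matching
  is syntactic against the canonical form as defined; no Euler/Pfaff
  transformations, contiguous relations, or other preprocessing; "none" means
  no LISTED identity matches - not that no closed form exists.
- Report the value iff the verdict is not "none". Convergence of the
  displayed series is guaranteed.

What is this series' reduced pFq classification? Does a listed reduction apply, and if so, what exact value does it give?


Canonical form: C = -\frac{1}{2} times 1F2 with upper {-\frac{5}{3}}, lower {\frac{5}{6}, 1}, x = -\frac{5}{3}. Verdict: none. No listed pattern accepts 1F2(-\frac{5}{3}; \frac{5}{6}, 1; -\frac{5}{3}).

Structural cue: from the first term -\frac{1}{2}: the parameter 3/2 appears in both the upper and lower lists and cancels.
Consecutive-term ratio: r(k) = -\frac{5}{3} * (k-\frac{5}{3}) / [(k+\frac{5}{6}) (k+1) (k+1)] - rational in k. x = -\frac{5}{3}; t_0 = -\frac{1}{2}; negate the roots.


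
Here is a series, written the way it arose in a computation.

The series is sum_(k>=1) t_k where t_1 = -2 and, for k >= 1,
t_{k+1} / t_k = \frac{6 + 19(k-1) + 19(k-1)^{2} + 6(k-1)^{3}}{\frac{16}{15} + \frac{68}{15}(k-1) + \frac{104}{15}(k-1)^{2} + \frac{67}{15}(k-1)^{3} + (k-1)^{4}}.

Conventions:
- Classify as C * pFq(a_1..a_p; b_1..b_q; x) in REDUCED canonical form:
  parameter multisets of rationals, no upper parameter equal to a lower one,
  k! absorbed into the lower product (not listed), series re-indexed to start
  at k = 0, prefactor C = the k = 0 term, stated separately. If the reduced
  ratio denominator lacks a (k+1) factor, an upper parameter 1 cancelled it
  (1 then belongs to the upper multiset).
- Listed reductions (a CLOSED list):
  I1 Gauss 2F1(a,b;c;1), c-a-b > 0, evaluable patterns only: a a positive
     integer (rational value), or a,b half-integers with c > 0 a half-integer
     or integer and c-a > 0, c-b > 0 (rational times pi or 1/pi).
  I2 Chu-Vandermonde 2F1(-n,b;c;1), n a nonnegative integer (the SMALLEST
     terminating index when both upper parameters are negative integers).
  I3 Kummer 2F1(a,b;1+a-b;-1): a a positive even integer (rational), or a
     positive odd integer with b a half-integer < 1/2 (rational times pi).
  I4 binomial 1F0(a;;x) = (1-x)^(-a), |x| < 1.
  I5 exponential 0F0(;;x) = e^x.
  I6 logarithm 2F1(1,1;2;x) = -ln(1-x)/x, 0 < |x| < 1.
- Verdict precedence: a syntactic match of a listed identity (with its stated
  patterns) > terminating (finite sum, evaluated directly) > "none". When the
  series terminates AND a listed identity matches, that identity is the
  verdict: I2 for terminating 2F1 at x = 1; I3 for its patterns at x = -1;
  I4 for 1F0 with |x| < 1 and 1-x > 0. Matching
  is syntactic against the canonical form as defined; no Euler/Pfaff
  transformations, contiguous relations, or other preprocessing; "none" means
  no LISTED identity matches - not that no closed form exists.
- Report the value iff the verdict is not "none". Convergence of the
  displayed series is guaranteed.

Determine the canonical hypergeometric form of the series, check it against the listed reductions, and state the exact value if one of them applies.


Classification (C = -2): 2F2 with upper {1, \frac{3}{2}}, lower {\frac{4}{5}, 2}, argument x = 6. Verdict: none. No listed pattern accepts 2F2(1, \frac{3}{2}; \frac{4}{5}, 2; 6).

First insight: with t_0 = -2, the ratio is unreduced: k + 2/3 divides both sides (C = -2).
Adjacent-term ratio: r(k) = 6 * (k+1) (k+\frac{3}{2}) / [(k+\frac{4}{5}) (k+2) (k+1)] - rational in k, leading ratio 6; with t_0 = -2, classification follows.


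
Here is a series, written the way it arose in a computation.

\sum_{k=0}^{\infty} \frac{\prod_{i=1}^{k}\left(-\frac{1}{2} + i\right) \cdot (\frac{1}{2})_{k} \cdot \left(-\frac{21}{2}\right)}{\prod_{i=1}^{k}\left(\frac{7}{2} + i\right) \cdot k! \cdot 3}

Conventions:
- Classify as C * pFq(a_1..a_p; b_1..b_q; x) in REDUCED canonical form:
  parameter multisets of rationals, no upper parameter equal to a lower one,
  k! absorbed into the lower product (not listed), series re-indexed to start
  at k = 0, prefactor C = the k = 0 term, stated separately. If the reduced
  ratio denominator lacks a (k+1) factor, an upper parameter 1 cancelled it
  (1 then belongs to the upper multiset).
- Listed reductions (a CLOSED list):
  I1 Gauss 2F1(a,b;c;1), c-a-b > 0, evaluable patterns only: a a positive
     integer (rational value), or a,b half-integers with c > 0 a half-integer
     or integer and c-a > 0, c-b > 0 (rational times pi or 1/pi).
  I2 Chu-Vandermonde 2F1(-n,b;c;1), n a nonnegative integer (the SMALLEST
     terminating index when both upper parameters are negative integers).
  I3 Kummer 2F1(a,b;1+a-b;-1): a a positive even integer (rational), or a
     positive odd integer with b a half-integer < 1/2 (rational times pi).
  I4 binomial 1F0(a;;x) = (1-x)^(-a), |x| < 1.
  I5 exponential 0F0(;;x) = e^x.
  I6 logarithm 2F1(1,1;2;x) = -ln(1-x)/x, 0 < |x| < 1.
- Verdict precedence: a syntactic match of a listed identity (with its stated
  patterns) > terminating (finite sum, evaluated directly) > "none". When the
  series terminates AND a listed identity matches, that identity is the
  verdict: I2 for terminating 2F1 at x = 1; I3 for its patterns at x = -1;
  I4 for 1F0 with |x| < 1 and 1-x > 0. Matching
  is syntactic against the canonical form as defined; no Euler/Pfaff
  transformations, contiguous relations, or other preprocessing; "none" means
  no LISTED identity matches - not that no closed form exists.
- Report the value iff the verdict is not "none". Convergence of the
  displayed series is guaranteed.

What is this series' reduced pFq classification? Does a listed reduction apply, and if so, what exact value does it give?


With C = -\frac{7}{2}: the canonical form is 2F1(\frac{1}{2}, \frac{1}{2}; \frac{9}{2}; 1). Verdict (x = 1): Gauss's theorem I1 (half-integer case) applies (x = 1; upper {\frac{1}{2}, \frac{1}{2}} half-integers, c = \frac{9}{2} in the evaluable pattern). Its exact value is \left(-\frac{1225}{1024}\right) \cdot \pi.

The tell: t_0 being -\frac{7}{2}, the constant factors (C = -7/2) combine into one prefactor.
Adjacent-term ratio: r(k) = 1 * (k+\frac{1}{2}) (k+\frac{1}{2}) / [(k+\frac{9}{2}) (k+1)] - poly over poly, x = 1 from leading terms; C = -\frac{7}{2} at k = 0.


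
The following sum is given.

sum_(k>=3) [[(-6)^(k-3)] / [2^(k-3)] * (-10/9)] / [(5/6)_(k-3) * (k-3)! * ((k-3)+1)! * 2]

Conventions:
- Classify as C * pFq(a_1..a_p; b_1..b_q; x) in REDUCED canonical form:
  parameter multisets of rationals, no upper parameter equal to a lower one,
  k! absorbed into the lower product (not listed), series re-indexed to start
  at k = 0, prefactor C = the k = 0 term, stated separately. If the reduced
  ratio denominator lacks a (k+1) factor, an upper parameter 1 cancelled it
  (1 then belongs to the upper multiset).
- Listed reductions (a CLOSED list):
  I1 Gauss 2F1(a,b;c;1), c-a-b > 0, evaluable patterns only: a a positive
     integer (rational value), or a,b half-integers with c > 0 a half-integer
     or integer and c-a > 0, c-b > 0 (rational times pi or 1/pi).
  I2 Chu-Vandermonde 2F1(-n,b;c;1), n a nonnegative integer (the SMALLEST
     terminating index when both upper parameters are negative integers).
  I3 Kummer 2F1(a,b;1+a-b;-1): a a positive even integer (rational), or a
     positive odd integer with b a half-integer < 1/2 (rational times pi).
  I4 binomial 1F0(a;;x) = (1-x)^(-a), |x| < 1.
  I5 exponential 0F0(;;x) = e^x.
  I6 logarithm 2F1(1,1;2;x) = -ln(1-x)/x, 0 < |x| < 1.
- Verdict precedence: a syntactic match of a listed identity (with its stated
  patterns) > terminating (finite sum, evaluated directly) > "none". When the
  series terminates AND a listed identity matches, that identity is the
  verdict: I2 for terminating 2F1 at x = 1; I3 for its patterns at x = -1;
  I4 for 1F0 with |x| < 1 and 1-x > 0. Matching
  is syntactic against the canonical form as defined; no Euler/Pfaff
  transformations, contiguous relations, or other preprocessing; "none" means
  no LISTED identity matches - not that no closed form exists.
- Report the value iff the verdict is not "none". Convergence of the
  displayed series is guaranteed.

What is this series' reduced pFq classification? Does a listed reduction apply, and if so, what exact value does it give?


Canonical form: C = -5/9 times 0F2 with upper {-}, lower {5/6, 2}, x = -3. Verdict: none. Every listed pattern misses the 0F2 form at -3, upper {-}.

Key step: x = (-3) and the constant factors (C = -5/9) combine into one prefactor.
Consecutive-term ratio: r(k) = (-3) * 1 / [(k+5/6) (k+2) (k+1)] ; factor over Q: parameters, x = (-3), and C = -5/9.


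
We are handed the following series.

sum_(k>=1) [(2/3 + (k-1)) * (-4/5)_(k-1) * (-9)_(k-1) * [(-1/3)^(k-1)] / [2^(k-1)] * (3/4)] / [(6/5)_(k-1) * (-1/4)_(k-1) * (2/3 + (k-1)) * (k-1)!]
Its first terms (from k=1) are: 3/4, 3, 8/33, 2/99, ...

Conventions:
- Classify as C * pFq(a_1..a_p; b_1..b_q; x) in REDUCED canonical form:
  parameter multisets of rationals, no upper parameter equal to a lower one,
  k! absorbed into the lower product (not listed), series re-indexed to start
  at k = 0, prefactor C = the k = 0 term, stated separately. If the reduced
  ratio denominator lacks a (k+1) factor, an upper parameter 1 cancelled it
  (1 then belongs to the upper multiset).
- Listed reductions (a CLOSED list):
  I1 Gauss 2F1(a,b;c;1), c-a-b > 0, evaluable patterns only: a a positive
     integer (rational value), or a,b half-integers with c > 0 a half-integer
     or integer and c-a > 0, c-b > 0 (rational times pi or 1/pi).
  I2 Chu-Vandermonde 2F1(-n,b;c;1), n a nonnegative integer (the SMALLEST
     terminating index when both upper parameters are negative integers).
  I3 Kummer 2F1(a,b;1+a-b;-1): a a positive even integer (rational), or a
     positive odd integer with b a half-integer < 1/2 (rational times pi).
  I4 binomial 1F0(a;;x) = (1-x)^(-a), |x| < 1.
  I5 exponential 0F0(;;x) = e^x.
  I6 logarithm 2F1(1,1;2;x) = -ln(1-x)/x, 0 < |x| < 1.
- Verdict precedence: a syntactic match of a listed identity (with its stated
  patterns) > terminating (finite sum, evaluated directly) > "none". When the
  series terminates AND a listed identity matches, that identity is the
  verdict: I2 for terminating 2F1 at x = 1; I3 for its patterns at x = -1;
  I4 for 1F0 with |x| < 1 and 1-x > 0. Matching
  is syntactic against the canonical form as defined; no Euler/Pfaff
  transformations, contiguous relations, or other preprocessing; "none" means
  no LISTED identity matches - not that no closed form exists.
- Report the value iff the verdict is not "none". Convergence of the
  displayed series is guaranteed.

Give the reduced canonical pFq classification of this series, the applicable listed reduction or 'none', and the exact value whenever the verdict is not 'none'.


Key step: t_0 being 3/4, the two k-th powers (C = 3/4) combine into one argument.
Term ratio: r(k) = (-1/6) * (k-9) (k-4/5) / [(k-1/4) (k+6/5) (k+1)] - rational; roots negated = parameters, x = (-1/6), C = 3/4.

Classification (C = 3/4): 2F2 with upper {-9, -4/5}, lower {-1/4, 6/5}, argument x = -1/6. Verdict: terminating - no listed pattern fits, but -9 in the upper list cuts the series at k = 9; direct evaluation. Hence: 233793740111208139/58250166091783380.


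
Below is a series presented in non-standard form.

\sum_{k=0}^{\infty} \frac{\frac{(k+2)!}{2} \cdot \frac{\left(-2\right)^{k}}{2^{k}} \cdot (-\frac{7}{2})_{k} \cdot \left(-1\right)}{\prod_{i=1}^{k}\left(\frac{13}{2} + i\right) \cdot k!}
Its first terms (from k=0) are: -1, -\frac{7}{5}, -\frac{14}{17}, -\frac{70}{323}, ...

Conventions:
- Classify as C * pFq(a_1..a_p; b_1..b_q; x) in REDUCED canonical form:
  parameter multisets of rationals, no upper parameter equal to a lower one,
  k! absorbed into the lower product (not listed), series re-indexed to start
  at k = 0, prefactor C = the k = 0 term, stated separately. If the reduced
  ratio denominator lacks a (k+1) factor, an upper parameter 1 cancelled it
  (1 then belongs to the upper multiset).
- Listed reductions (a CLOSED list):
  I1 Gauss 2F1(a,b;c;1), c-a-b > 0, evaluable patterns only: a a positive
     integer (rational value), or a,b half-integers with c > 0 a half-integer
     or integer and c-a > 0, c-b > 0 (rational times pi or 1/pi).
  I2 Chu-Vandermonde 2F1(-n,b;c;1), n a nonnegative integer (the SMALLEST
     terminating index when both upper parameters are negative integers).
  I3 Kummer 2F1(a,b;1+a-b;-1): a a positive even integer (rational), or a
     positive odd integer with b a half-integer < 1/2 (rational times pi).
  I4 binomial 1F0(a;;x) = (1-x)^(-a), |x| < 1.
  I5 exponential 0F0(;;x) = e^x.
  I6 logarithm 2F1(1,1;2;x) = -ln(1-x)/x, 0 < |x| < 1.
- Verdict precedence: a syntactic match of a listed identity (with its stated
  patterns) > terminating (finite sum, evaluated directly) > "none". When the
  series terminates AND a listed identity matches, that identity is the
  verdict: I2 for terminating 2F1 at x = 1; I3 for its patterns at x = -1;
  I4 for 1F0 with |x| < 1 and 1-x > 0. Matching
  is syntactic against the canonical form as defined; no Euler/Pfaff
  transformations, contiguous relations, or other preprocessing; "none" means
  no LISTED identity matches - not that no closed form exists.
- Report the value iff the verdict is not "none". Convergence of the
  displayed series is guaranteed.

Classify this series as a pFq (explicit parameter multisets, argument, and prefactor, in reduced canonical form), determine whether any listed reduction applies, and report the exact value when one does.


Canonical form: C = -1 times 2F1 with upper {-\frac{7}{2}, 3}, lower {\frac{15}{2}}, x = -1. Verdict at x = -1: Kummer's theorem (I3) matches (x = -1; c = \frac{15}{2} equals 1+a-b for upper {-\frac{7}{2}, 3}: listed pattern). Its exact value is \left(-\frac{9009}{8192}\right) \cdot \pi.

The tell: from the first term -1: the lower running product (C = -1) is a rising factorial.
Consecutive-term ratio: r(k) = -1 * (k-\frac{7}{2}) (k+3) / [(k+\frac{15}{2}) (k+1)] - rational; roots negated = parameters, x = -1, C = -1.


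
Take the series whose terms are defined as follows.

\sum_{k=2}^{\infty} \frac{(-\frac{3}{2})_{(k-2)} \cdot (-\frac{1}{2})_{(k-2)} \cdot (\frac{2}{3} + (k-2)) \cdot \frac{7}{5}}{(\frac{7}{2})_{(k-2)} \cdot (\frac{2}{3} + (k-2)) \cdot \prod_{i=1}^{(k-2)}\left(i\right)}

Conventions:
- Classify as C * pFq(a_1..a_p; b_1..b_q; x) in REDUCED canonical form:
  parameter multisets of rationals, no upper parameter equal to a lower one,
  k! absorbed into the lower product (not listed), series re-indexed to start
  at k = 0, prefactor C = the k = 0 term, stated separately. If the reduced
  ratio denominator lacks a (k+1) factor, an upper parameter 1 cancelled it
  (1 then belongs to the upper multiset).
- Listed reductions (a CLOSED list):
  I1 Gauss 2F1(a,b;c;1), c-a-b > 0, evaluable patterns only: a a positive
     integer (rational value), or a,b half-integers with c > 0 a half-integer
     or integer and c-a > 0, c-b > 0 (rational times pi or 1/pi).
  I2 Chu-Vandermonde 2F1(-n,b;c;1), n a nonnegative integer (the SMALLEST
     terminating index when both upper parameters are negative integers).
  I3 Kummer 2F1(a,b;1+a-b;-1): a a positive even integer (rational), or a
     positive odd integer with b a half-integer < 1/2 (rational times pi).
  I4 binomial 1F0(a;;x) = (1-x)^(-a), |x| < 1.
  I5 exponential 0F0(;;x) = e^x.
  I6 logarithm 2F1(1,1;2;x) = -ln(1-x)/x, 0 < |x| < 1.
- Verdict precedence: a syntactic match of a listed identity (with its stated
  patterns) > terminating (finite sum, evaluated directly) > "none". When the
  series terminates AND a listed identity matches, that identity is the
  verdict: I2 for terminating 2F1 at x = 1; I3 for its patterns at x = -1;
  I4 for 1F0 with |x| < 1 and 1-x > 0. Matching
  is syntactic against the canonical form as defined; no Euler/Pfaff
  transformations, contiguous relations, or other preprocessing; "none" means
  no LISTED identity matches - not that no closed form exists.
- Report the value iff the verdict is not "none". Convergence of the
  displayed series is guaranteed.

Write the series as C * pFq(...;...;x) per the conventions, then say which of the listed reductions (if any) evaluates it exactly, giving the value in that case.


This is \frac{7}{5} * 2F1(-\frac{3}{2}, -\frac{1}{2}; \frac{7}{2}; 1) in reduced canonical form. Verdict: this is the half-integer Gauss pattern (I1) (x = 1; upper {-\frac{3}{2}, -\frac{1}{2}} half-integers, c = \frac{7}{2} in the evaluable pattern). Sum: \frac{2205}{4096} \cdot \pi.

Structural cue: with t_0 = \frac{7}{5}, the product of the first k integers (C = 7/5) is k!.
Step ratio: r(k) = 1 * (k-\frac{3}{2}) (k-\frac{1}{2}) / [(k+\frac{7}{2}) (k+1)] - rational in k, leading ratio 1; with t_0 = \frac{7}{5}, classification follows.


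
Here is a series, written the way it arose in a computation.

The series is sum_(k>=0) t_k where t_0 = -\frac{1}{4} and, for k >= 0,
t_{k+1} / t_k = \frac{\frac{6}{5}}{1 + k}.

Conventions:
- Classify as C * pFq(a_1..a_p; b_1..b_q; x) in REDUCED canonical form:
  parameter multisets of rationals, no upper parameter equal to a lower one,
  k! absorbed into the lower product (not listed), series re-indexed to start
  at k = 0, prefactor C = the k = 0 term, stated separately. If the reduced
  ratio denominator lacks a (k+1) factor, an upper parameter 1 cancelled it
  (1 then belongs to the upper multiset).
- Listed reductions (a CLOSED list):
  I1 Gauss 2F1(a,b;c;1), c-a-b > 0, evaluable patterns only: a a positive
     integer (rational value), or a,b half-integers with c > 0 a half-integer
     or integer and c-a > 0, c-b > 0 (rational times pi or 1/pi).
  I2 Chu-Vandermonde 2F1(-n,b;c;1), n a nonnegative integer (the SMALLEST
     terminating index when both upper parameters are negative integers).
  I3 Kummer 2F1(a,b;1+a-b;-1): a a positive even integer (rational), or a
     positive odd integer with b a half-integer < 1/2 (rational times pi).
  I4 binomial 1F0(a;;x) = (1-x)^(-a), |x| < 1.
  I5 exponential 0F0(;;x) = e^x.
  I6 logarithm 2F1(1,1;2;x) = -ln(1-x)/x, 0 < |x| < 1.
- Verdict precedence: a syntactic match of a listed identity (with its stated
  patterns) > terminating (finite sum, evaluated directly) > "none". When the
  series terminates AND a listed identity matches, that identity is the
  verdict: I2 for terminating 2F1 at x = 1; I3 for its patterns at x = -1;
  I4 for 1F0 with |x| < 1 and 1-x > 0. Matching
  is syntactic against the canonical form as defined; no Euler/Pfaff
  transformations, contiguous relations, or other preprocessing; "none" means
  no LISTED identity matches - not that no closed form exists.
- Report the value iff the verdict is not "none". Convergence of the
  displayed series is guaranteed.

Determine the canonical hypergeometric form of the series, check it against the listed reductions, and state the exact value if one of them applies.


At argument \frac{6}{5}: a 0F0 with upper {-}, lower {-}, scaled by C = -\frac{1}{4}. Verdict: the exponential series (I5) matches (the 0F0 exponential series at x = \frac{6}{5}). Sum: \left(-\frac{1}{4}\right) \cdot e^{\frac{6}{5}}.

Structural cue: t_0 = -\frac{1}{4} here, and the expanded ratio factors over Q; C = -1/4, x = 6/5, roots give parameters.
Step ratio: r(k) = \frac{6}{5} * 1 / [(k+1)] ; factor over Q: parameters, x = \frac{6}{5}, and C = -\frac{1}{4}.


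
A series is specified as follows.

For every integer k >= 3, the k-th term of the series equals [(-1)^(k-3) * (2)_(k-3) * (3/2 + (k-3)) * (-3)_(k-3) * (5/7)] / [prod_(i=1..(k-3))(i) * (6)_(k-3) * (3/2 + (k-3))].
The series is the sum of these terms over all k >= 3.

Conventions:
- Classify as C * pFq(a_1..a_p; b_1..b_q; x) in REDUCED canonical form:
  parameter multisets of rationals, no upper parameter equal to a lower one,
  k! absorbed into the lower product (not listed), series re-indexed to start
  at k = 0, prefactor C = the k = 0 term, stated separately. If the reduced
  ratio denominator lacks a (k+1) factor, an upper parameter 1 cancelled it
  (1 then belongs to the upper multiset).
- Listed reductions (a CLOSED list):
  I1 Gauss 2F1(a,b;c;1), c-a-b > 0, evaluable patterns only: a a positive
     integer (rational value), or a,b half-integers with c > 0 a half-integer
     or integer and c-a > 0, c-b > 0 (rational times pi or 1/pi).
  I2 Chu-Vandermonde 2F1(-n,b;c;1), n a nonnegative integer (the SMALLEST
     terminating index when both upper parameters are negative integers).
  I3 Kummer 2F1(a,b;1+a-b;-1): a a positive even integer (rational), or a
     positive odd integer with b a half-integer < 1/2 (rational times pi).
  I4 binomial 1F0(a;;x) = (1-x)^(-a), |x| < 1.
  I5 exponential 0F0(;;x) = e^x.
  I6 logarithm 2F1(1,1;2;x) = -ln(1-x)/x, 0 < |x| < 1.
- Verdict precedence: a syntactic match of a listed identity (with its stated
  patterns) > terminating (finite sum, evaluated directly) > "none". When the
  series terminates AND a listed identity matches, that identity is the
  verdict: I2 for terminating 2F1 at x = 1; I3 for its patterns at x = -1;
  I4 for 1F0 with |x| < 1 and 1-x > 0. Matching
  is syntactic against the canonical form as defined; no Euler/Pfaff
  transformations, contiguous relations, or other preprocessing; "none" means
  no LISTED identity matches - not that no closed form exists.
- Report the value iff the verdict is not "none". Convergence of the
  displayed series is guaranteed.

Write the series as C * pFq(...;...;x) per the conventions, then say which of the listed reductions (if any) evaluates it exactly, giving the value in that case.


The series (x = -1) is 2F1: upper {-3, 2}, lower {6}, prefactor 5/7. Verdict: the Kummer evaluation I3 fires (x = -1; c = 6 equals 1+a-b for upper {-3, 2}: listed pattern). Sum: 25/14.

Structural cue: from the first term 5/7: the product of the first k integers (C = 5/7, x = -1) is k!.
Term ratio: r(k) = (-1) * (k-3) (k+2) / [(k+6) (k+1)] ; factor over Q: parameters, x = (-1), and C = 5/7.


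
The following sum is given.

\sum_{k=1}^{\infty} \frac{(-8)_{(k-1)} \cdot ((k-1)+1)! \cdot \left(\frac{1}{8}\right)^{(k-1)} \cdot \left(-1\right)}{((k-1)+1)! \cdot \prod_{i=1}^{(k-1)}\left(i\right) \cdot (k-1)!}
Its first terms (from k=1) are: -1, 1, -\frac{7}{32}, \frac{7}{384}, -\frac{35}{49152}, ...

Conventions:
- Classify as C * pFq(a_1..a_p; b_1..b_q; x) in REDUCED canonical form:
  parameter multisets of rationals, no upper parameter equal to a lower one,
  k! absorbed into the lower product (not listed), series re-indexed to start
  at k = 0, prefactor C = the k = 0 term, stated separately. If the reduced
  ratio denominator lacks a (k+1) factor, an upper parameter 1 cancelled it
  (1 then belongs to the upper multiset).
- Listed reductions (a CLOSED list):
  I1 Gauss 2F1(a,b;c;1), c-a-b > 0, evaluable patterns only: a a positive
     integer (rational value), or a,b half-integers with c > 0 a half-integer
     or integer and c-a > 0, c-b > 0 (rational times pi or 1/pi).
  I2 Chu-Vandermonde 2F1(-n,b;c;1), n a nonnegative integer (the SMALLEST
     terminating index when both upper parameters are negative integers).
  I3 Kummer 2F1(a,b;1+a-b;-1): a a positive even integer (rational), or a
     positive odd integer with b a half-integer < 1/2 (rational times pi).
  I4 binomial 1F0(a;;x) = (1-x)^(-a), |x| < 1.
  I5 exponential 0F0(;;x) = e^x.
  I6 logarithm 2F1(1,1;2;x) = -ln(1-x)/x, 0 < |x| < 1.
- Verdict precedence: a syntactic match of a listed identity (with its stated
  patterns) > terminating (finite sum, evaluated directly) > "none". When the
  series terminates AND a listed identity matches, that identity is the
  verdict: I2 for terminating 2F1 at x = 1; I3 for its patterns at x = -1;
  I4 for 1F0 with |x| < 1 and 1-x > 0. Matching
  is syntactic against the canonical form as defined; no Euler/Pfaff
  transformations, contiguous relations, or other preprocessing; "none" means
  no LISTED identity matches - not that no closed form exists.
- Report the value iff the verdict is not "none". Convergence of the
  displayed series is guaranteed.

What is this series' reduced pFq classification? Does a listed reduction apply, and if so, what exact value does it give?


Canonical form: C = -1 times 1F1 with upper {-8}, lower {1}, x = \frac{1}{8}. Verdict: terminating - upper -8 stops the sum at k = 8; the 9 terms are added exactly. Value: -\frac{19445135287}{96636764160}.

First insight: t_0 being -1, the lower running product (prefactor -1) is a rising factorial.
Step ratio: r(k) = \frac{1}{8} * (k-8) / [(k+1) (k+1)] - rational in k, leading ratio \frac{1}{8}; with t_0 = -1, classification follows.


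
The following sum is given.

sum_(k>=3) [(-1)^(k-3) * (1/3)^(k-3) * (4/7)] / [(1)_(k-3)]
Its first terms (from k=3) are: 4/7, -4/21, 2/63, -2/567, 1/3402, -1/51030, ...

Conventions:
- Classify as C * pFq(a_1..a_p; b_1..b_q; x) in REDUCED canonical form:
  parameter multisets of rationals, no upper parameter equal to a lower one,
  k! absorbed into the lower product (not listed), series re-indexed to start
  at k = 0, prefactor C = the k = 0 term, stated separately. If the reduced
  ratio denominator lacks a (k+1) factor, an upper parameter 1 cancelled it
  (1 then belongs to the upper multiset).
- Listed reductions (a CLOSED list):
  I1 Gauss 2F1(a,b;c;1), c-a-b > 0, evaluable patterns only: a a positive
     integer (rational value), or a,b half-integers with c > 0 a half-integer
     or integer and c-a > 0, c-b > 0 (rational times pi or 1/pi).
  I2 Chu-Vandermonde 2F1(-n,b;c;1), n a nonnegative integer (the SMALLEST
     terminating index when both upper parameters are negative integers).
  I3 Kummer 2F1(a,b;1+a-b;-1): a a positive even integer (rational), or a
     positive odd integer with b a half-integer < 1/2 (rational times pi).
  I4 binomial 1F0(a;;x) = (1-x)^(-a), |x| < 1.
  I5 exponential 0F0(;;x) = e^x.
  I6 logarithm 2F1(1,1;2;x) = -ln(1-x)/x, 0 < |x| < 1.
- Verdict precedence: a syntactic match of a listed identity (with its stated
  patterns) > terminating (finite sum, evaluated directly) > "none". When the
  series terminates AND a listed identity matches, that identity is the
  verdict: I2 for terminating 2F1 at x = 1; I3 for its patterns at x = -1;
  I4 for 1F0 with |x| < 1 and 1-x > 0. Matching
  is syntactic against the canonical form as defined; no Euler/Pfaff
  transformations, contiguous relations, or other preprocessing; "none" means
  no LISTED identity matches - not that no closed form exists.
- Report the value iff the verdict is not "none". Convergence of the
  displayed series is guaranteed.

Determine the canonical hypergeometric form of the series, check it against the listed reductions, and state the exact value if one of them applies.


The series (x = -1/3) is 0F0: upper {-}, lower {-}, prefactor 4/7. Verdict (x = -1/3): exponential (I5) applies (the 0F0 exponential series at x = -1/3). Its exact value is (4/7) * e^(-1/3).

Structural cue: t_0 = 4/7 here, and the (-1)^k factor (prefactor 4/7) folds into the argument's sign.
Adjacent-term ratio: r(k) = (-1/3) * 1 / [(k+1)] - poly over poly, x = (-1/3) from leading terms; C = 4/7 at k = 0.


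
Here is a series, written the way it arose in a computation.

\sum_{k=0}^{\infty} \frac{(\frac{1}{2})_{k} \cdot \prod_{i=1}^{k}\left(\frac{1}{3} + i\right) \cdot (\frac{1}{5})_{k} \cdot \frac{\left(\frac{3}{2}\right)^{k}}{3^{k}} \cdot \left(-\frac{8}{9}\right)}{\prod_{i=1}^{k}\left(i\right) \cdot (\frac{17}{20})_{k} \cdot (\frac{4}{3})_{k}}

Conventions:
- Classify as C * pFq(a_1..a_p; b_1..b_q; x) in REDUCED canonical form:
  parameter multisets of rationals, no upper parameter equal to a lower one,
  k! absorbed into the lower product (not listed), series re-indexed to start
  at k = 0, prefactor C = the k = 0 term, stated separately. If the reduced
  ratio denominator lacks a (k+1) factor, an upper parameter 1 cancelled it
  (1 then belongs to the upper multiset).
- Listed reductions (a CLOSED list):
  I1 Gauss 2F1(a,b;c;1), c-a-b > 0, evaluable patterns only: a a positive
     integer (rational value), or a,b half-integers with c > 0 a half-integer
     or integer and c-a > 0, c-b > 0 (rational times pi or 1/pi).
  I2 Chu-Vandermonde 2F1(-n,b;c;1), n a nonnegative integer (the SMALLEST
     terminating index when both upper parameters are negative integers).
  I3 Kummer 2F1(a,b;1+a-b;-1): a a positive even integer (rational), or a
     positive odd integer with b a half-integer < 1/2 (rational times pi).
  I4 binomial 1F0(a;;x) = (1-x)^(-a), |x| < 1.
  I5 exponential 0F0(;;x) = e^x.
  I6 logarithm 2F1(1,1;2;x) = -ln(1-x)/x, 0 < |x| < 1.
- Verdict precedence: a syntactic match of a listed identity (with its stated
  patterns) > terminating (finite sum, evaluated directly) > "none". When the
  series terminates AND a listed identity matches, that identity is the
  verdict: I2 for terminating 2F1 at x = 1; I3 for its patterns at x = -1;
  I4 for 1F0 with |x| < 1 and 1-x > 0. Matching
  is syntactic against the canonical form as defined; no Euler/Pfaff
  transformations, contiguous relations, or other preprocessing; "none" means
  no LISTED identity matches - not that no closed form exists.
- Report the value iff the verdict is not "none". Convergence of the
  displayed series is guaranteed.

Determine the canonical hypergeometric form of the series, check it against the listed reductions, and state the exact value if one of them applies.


x = \frac{1}{2} here; the reduced form reads 2F1, upper {\frac{1}{5}, \frac{1}{2}}, lower {\frac{17}{20}}, C = -\frac{8}{9}. Verdict: none - at argument \frac{1}{2} the multisets {\frac{1}{5}, \frac{1}{2}} ; {\frac{17}{20}} match no listed identity.

Key step: from the first term -\frac{8}{9}: the running product (prefactor -8/9) telescopes to a rising factorial.
Step ratio: r(k) = \frac{1}{2} * (k+\frac{1}{5}) (k+\frac{1}{2}) / [(k+\frac{17}{20}) (k+1)] - poly over poly, x = \frac{1}{2} from leading terms; C = -\frac{8}{9} at k = 0.


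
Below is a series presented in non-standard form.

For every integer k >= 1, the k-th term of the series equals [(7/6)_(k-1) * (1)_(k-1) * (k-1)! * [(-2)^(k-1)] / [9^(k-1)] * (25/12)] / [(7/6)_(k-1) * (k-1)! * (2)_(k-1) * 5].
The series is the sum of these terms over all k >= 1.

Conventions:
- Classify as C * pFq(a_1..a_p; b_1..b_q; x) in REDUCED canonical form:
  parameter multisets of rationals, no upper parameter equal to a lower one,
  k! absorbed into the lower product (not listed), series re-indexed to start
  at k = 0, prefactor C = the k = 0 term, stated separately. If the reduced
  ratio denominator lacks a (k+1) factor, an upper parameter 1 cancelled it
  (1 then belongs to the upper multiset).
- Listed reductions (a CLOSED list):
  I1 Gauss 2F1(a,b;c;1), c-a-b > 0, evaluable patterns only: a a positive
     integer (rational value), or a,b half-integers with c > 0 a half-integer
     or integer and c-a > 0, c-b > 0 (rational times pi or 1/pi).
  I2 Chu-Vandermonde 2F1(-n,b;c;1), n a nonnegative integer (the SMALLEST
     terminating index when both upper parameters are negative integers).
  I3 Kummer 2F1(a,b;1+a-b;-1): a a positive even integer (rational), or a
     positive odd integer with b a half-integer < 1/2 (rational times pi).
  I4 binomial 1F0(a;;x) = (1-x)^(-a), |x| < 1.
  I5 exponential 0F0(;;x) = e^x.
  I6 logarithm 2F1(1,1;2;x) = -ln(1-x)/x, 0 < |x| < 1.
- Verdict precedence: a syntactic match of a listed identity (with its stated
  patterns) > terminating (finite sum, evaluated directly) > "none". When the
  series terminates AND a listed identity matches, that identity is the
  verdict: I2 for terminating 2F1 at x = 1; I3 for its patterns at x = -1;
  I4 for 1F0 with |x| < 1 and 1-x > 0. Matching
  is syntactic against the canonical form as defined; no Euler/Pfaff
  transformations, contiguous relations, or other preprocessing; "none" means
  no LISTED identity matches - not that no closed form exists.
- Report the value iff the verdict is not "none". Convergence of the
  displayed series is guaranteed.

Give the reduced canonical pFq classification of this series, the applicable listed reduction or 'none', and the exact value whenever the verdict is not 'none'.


Reduced: x = -2/9, 2F1, upper = {1, 1}, lower = {2}, C = 5/12. Verdict: logarithm (I6) fires (the logarithm: parameters (1,1;2), x = -2/9). Exact value: (15/8) * ln(11/9).

Key observation: from the first term 5/12: the two geometric factors (C = 5/12) combine into one argument.
Consecutive-term ratio: r(k) = (-2/9) * (k+1) (k+1) / [(k+2) (k+1)] - poly over poly, x = (-2/9) from leading terms; C = 5/12 at k = 0.


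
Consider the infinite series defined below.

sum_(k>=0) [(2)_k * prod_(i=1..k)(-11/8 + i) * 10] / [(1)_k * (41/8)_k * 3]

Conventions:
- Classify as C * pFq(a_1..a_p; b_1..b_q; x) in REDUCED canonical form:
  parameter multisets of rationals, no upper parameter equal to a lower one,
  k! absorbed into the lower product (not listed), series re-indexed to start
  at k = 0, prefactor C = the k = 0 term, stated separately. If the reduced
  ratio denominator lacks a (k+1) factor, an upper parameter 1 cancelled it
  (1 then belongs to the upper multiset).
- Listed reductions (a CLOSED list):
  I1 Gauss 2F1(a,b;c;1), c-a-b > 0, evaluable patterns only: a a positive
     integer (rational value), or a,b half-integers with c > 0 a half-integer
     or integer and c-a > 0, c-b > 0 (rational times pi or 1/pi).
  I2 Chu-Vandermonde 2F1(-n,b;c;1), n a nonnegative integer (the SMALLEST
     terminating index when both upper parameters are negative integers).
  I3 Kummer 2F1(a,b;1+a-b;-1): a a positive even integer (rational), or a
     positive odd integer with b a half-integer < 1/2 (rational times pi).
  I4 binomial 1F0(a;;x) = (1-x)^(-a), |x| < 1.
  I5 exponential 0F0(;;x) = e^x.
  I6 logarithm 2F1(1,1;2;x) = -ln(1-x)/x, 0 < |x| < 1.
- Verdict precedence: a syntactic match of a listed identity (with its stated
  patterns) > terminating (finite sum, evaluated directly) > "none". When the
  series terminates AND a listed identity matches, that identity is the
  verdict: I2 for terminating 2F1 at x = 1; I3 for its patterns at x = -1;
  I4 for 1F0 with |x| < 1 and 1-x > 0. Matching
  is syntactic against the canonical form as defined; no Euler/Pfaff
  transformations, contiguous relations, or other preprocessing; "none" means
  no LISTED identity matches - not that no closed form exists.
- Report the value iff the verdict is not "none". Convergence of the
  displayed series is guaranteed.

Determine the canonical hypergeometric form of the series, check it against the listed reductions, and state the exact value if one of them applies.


Canonical form: C = 10/3 times 2F1 with upper {-3/8, 2}, lower {41/8}, x = 1. Verdict at x = 1: Gauss's theorem (I1) matches (x = 1: the Gamma ratio telescopes since c-a-b = 7/2 > 0 and a = 2 in Z>0). Exact value: 1375/504.

First insight: t_0 = 10/3 here, and (1)_k (C = 10/3, x = 1) is k! itself.
Ratio: r(k) = 1 * (k-3/8) (k+2) / [(k+41/8) (k+1)] ; factor over Q: parameters, x = 1, and C = 10/3.
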